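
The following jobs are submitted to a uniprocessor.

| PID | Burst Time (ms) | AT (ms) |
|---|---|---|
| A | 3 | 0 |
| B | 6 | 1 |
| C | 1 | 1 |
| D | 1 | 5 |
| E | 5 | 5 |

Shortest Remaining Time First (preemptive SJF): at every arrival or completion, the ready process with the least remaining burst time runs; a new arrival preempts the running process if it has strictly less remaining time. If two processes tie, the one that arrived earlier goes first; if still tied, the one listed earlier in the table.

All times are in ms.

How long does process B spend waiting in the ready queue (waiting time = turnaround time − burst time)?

4

Timeline: | A 0-1 | C 1-2 | A 2-4 | B 4-5 | D 5-6 | B 6-11 | E 11-16 |
Completion: A=4  B=11  C=2  D=6  E=16
Turnaround (C−A): A=4  B=10  C=1  D=1  E=11
Waiting(B) = turnaround − burst = 10 − 6 = 4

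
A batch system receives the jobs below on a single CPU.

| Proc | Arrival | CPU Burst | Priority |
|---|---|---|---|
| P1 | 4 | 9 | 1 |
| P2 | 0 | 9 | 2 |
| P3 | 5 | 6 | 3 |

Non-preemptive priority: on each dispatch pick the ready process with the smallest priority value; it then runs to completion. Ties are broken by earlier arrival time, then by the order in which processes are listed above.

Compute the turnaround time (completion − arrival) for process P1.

Timeline: | P2 0-9 | P1 9-18 | P3 18-24 |
Completion: P1=18  P2=9  P3=24
Turnaround (C−A): P1=14  P2=9  P3=19
Turnaround(P1) = completion − arrival = 18 − 4 = 14

14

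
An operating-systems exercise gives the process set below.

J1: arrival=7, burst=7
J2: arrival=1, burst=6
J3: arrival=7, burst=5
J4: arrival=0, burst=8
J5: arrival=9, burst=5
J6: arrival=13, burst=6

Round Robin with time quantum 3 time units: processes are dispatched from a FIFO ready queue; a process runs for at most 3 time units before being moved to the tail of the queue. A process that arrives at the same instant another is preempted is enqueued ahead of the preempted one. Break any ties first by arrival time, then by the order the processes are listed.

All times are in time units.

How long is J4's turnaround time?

23

Gantt: | J4 0-3 | J2 3-6 | J4 6-9 | J2 9-12 | J1 12-15 | J3 15-18 | J5 18-21 | J4 21-23 | J6 23-26 | J1 26-29 | J3 29-31 | J5 31-33 | J6 33-36 | J1 36-37 |
Completion: J1=37  J2=12  J3=31  J4=23  J5=33  J6=36
Turnaround (C−A): J1=30  J2=11  J3=24  J4=23  J5=24  J6=23
Turnaround(J4) = completion − arrival = 23 − 0 = 23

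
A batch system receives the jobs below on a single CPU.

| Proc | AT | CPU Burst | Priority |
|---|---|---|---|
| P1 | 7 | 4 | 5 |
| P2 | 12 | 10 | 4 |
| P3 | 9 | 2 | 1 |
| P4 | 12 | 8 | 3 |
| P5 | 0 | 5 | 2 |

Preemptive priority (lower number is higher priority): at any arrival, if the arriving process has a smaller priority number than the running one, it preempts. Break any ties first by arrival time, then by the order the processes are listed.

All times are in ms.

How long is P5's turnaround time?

5

Timeline: | P5 0-5 | idle 5-7 | P1 7-9 | P3 9-11 | P1 11-12 | P4 12-20 | P2 20-30 | P1 30-31 |
Completion: P1=31  P2=30  P3=11  P4=20  P5=5
Turnaround (C−A): P1=24  P2=18  P3=2  P4=8  P5=5
Turnaround(P5) = completion − arrival = 5 − 0 = 5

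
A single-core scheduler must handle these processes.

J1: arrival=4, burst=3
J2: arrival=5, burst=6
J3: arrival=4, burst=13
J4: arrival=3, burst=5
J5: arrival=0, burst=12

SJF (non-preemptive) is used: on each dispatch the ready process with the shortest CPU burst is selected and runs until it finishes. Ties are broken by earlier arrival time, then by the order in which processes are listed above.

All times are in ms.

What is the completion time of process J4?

Gantt: | J5 0-12 | J1 12-15 | J4 15-20 | J2 20-26 | J3 26-39 |
Completion: J1=15  J2=26  J3=39  J4=20  J5=12
Turnaround (C−A): J1=11  J2=21  J3=35  J4=17  J5=12

20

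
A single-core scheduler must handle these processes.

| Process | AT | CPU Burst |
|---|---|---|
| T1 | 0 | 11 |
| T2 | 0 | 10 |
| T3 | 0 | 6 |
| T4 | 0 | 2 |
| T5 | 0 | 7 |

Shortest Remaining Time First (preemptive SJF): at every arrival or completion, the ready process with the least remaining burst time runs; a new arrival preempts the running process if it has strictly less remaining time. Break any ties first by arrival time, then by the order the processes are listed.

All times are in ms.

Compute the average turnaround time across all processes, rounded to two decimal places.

17.20

Timeline: | T4 0-2 | T3 2-8 | T5 8-15 | T2 15-25 | T1 25-36 |
Completion: T1=36  T2=25  T3=8  T4=2  T5=15
Turnaround (C−A): T1=36  T2=25  T3=8  T4=2  T5=15
Turnaround times: T1=36, T2=25, T3=8, T4=2, T5=15
Average turnaround = (36+25+8+2+15) / 5 = 86/5 = 17.20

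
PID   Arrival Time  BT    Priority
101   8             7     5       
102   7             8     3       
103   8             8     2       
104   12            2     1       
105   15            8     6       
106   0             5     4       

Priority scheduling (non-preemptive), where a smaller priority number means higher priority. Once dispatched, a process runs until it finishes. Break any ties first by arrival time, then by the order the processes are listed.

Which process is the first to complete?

106

Gantt: | 106 0-5 | idle 5-7 | 102 7-15 | 104 15-17 | 103 17-25 | 101 25-32 | 105 32-40 |
Completion: 101=32  102=15  103=25  104=17  105=40  106=5
Turnaround (C−A): 101=24  102=8  103=17  104=5  105=25  106=5
Finish order: 106 → 102 → 104 → 103 → 101 → 105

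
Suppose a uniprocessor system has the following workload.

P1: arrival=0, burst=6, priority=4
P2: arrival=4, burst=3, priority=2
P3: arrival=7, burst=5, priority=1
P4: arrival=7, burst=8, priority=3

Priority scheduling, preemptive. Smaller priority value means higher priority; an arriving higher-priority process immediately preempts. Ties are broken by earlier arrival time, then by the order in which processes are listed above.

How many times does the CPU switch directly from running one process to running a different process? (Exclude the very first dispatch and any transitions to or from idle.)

Schedule: | P1 0-4 | P2 4-7 | P3 7-12 | P4 12-20 | P1 20-22 |
Completion: P1=22  P2=7  P3=12  P4=20
Turnaround (C−A): P1=22  P2=3  P3=5  P4=13

4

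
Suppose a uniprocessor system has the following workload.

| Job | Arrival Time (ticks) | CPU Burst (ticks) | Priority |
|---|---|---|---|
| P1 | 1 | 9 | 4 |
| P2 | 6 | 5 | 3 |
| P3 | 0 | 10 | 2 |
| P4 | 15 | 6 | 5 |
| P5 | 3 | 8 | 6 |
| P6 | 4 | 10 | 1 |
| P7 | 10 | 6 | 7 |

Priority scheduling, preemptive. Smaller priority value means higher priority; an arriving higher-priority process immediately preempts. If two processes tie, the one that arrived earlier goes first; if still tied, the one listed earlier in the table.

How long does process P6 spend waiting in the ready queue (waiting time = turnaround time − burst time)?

0

Schedule: | P3 0-4 | P6 4-14 | P3 14-20 | P2 20-25 | P1 25-34 | P4 34-40 | P5 40-48 | P7 48-54 |
Completion: P1=34  P2=25  P3=20  P4=40  P5=48  P6=14  P7=54
Turnaround (C−A): P1=33  P2=19  P3=20  P4=25  P5=45  P6=10  P7=44
Waiting(P6) = turnaround − burst = 10 − 10 = 0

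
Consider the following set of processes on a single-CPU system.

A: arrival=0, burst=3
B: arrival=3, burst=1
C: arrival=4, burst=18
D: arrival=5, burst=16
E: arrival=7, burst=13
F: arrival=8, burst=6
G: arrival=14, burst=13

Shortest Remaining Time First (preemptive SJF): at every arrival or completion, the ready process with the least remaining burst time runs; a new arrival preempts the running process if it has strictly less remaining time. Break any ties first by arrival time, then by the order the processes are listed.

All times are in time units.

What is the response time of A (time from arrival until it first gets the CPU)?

Timeline: | A 0-3 | B 3-4 | C 4-5 | D 5-7 | E 7-8 | F 8-14 | E 14-26 | G 26-39 | D 39-53 | C 53-70 |
Completion: A=3  B=4  C=70  D=53  E=26  F=14  G=39
Turnaround (C−A): A=3  B=1  C=66  D=48  E=19  F=6  G=25
Response(A) = first start − arrival = 0 − 0 = 0

0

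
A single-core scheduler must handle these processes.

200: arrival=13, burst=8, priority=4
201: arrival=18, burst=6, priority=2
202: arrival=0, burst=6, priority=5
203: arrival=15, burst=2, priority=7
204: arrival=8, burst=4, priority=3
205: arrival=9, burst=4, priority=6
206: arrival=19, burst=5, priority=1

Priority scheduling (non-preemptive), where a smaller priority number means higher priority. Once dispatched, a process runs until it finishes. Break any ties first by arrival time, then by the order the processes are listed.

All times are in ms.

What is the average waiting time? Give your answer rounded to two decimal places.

6.00

Schedule: | 202 0-6 | idle 6-8 | 204 8-12 | 205 12-16 | 200 16-24 | 206 24-29 | 201 29-35 | 203 35-37 |
Completion: 200=24  201=35  202=6  203=37  204=12  205=16  206=29
Waiting times: 200=3, 201=11, 202=0, 203=20, 204=0, 205=3, 206=5
Average waiting = (3+11+0+20+0+3+5) / 7 = 42/7 = 6.00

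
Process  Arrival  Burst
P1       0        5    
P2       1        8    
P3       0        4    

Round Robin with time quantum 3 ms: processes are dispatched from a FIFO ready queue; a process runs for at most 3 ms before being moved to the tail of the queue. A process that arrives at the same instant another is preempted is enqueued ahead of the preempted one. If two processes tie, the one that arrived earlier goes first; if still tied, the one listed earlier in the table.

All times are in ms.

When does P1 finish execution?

Schedule: | P1 0-3 | P3 3-6 | P2 6-9 | P1 9-11 | P3 11-12 | P2 12-17 |
Completion: P1=11  P2=17  P3=12
Turnaround (C−A): P1=11  P2=16  P3=12

11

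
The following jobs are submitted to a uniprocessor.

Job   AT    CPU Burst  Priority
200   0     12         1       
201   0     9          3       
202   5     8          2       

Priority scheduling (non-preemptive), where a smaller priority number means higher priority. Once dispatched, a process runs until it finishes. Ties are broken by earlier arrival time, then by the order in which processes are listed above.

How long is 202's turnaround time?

Schedule: | 200 0-12 | 202 12-20 | 201 20-29 |
Completion: 200=12  201=29  202=20
Turnaround (C−A): 200=12  201=29  202=15
Turnaround(202) = completion − arrival = 20 − 5 = 15

15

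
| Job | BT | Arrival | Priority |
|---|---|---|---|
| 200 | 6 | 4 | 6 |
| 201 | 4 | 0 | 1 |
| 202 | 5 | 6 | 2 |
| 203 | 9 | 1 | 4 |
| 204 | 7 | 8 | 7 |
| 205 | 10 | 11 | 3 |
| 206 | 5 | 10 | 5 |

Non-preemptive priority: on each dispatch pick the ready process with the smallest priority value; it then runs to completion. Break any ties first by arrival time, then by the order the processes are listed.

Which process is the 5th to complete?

Gantt: | 201 0-4 | 203 4-13 | 202 13-18 | 205 18-28 | 206 28-33 | 200 33-39 | 204 39-46 |
Completion: 200=39  201=4  202=18  203=13  204=46  205=28  206=33
Turnaround (C−A): 200=35  201=4  202=12  203=12  204=38  205=17  206=23
Finish order: 201 → 203 → 202 → 205 → 206 → 200 → 204

206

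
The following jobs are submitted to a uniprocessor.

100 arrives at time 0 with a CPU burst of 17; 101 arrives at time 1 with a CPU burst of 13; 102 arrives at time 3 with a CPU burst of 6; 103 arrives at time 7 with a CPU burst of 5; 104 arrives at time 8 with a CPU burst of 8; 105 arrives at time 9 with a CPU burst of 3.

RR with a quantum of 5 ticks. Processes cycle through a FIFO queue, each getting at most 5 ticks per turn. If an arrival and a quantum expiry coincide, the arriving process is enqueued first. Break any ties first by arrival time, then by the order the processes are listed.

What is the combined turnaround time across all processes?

Gantt: | 100 0-5 | 101 5-10 | 102 10-15 | 100 15-20 | 103 20-25 | 104 25-30 | 105 30-33 | 101 33-38 | 102 38-39 | 100 39-44 | 104 44-47 | 101 47-50 | 100 50-52 |
Completion: 100=52  101=50  102=39  103=25  104=47  105=33
Turnaround (C−A): 100=52  101=49  102=36  103=18  104=39  105=24
Turnaround = completion − arrival: 100=52, 101=49, 102=36, 103=18, 104=39, 105=24
Total turnaround = 52 + 49 + 36 + 18 + 39 + 24 = 218

218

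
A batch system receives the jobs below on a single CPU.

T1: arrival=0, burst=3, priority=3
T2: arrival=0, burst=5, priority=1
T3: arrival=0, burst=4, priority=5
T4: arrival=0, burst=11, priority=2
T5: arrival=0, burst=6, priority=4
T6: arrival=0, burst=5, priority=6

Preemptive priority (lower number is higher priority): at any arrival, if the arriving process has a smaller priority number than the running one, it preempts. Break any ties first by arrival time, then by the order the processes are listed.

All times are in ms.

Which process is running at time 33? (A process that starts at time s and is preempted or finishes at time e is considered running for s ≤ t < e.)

Timeline: | T2 0-5 | T4 5-16 | T1 16-19 | T5 19-25 | T3 25-29 | T6 29-34 |
Completion: T1=19  T2=5  T3=29  T4=16  T5=25  T6=34
Turnaround (C−A): T1=19  T2=5  T3=29  T4=16  T5=25  T6=34

T6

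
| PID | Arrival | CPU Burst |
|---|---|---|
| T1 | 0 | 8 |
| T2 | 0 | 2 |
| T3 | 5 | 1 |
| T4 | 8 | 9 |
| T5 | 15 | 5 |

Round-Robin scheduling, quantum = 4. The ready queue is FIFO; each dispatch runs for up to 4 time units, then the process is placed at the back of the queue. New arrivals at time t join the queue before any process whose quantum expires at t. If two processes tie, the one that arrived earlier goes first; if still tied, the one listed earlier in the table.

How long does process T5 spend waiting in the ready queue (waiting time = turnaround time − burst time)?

4

Schedule: | T1 0-4 | T2 4-6 | T1 6-10 | T3 10-11 | T4 11-15 | T5 15-19 | T4 19-23 | T5 23-24 | T4 24-25 |
Completion: T1=10  T2=6  T3=11  T4=25  T5=24
Turnaround (C−A): T1=10  T2=6  T3=6  T4=17  T5=9
Waiting(T5) = turnaround − burst = 9 − 5 = 4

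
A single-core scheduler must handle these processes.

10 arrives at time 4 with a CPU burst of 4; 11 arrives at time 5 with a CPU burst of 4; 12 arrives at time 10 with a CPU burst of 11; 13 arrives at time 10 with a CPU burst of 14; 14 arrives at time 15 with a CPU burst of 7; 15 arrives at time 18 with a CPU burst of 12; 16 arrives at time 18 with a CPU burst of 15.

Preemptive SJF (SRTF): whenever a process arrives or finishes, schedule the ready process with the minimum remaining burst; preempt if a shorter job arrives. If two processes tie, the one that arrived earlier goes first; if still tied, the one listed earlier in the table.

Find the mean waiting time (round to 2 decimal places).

13.43

Timeline: | idle 0-4 | 10 4-8 | 11 8-12 | 12 12-15 | 14 15-22 | 12 22-30 | 15 30-42 | 13 42-56 | 16 56-71 |
Completion: 10=8  11=12  12=30  13=56  14=22  15=42  16=71
Turnaround (C−A): 10=4  11=7  12=20  13=46  14=7  15=24  16=53
Waiting times: 10=0, 11=3, 12=9, 13=32, 14=0, 15=12, 16=38
Average waiting = (0+3+9+32+0+12+38) / 7 = 94/7 = 13.43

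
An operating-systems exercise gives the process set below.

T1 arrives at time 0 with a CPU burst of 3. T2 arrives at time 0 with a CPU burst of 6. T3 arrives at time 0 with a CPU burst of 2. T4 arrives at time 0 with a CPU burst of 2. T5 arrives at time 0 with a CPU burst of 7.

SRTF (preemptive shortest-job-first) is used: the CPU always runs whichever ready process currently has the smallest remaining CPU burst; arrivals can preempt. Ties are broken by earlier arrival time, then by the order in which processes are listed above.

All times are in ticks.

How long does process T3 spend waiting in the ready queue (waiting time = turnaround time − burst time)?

0

Gantt: | T3 0-2 | T4 2-4 | T1 4-7 | T2 7-13 | T5 13-20 |
Completion: T1=7  T2=13  T3=2  T4=4  T5=20
Waiting(T3) = turnaround − burst = 2 − 2 = 0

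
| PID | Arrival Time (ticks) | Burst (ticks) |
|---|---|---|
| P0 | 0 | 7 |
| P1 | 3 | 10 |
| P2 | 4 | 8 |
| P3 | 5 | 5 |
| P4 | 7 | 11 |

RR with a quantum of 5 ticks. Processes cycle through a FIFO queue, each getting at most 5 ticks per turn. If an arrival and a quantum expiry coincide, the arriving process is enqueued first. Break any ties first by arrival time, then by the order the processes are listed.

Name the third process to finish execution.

P1

Schedule: | P0 0-5 | P1 5-10 | P2 10-15 | P3 15-20 | P0 20-22 | P4 22-27 | P1 27-32 | P2 32-35 | P4 35-41 |
Completion: P0=22  P1=32  P2=35  P3=20  P4=41
Turnaround (C−A): P0=22  P1=29  P2=31  P3=15  P4=34
Finish order: P3 → P0 → P1 → P2 → P4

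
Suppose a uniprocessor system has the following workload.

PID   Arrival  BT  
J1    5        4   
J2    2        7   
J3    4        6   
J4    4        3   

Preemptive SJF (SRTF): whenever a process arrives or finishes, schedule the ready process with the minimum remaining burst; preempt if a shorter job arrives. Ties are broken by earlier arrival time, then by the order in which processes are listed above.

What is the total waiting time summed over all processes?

21

Schedule: | idle 0-2 | J2 2-4 | J4 4-7 | J1 7-11 | J2 11-16 | J3 16-22 |
Completion: J1=11  J2=16  J3=22  J4=7
Turnaround (C−A): J1=6  J2=14  J3=18  J4=3
Waiting = turnaround − burst: J1=2, J2=7, J3=12, J4=0
Total waiting = 2 + 7 + 12 + 0 = 21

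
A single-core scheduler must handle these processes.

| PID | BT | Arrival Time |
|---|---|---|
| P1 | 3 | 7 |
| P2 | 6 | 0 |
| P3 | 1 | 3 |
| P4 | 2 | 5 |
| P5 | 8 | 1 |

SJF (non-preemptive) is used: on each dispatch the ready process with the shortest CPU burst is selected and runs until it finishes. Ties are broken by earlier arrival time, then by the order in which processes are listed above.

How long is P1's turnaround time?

Timeline: | P2 0-6 | P3 6-7 | P4 7-9 | P1 9-12 | P5 12-20 |
Completion: P1=12  P2=6  P3=7  P4=9  P5=20
Turnaround (C−A): P1=5  P2=6  P3=4  P4=4  P5=19
Turnaround(P1) = completion − arrival = 12 − 7 = 5

5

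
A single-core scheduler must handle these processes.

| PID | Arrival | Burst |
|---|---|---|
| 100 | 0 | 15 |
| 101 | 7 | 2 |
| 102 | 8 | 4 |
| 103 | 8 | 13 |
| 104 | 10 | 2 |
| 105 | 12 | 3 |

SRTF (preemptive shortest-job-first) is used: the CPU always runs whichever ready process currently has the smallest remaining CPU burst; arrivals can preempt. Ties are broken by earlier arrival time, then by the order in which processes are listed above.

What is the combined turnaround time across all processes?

74

Gantt: | 100 0-7 | 101 7-9 | 102 9-10 | 104 10-12 | 102 12-15 | 105 15-18 | 100 18-26 | 103 26-39 |
Completion: 100=26  101=9  102=15  103=39  104=12  105=18
Turnaround (C−A): 100=26  101=2  102=7  103=31  104=2  105=6
Turnaround = completion − arrival: 100=26, 101=2, 102=7, 103=31, 104=2, 105=6
Total turnaround = 26 + 2 + 7 + 31 + 2 + 6 = 74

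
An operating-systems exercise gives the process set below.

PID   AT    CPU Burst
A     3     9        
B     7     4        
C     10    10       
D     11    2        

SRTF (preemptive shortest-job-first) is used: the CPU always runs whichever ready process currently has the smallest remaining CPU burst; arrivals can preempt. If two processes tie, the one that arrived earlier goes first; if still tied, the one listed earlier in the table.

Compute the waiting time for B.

0

Timeline: | idle 0-3 | A 3-7 | B 7-11 | D 11-13 | A 13-18 | C 18-28 |
Completion: A=18  B=11  C=28  D=13
Waiting(B) = turnaround − burst = 4 − 4 = 0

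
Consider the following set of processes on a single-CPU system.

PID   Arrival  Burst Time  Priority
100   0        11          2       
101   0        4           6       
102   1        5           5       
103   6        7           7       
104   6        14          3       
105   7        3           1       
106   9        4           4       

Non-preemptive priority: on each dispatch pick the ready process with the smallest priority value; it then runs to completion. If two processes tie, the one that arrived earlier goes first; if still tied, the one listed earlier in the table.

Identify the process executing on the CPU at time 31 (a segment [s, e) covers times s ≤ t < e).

106

Schedule: | 100 0-11 | 105 11-14 | 104 14-28 | 106 28-32 | 102 32-37 | 101 37-41 | 103 41-48 |
Completion: 100=11  101=41  102=37  103=48  104=28  105=14  106=32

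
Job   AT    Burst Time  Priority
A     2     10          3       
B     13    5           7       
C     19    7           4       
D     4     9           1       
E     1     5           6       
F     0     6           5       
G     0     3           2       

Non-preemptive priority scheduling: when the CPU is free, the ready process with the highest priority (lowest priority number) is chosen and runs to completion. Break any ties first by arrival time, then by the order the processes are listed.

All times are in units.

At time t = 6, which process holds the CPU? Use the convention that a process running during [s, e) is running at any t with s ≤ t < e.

A

Timeline: | G 0-3 | A 3-13 | D 13-22 | C 22-29 | F 29-35 | E 35-40 | B 40-45 |
Completion: A=13  B=45  C=29  D=22  E=40  F=35  G=3
Turnaround (C−A): A=11  B=32  C=10  D=18  E=39  F=35  G=3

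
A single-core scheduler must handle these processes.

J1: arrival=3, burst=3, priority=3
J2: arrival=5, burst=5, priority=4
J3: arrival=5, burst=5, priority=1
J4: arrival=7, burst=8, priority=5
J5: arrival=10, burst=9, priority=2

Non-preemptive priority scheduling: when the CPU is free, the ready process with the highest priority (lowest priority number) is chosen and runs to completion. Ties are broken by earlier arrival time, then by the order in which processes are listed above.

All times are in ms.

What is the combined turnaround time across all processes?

65

Gantt: | idle 0-3 | J1 3-6 | J3 6-11 | J5 11-20 | J2 20-25 | J4 25-33 |
Completion: J1=6  J2=25  J3=11  J4=33  J5=20
Turnaround (C−A): J1=3  J2=20  J3=6  J4=26  J5=10
Turnaround = completion − arrival: J1=3, J2=20, J3=6, J4=26, J5=10
Total turnaround = 3 + 20 + 6 + 26 + 10 = 65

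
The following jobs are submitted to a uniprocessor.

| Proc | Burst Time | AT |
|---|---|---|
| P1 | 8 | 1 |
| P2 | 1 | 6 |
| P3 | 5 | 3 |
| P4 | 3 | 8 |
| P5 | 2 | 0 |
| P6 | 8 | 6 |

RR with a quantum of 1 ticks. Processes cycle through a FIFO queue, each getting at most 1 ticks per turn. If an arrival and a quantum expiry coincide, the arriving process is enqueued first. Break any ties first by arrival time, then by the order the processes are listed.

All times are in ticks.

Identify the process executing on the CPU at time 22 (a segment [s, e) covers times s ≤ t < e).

P6

Gantt: | P5 0-1 | P1 1-2 | P5 2-3 | P1 3-4 | P3 4-5 | P1 5-6 | P3 6-7 | P2 7-8 | P6 8-9 | P1 9-10 | P3 10-11 | P4 11-12 | P6 12-13 | P1 13-14 | P3 14-15 | P4 15-16 | P6 16-17 | P1 17-18 | P3 18-19 | P4 19-20 | P6 20-21 | P1 21-22 | P6 22-23 | P1 23-24 | P6 24-27 |
Completion: P1=24  P2=8  P3=19  P4=20  P5=3  P6=27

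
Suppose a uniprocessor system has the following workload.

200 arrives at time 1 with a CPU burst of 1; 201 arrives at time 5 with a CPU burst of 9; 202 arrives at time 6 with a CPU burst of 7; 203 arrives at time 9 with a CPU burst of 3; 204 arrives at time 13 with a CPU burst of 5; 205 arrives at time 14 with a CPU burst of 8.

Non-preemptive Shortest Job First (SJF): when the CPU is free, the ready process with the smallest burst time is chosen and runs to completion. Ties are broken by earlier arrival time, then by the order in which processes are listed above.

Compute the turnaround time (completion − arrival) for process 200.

1

Gantt: | idle 0-1 | 200 1-2 | idle 2-5 | 201 5-14 | 203 14-17 | 204 17-22 | 202 22-29 | 205 29-37 |
Completion: 200=2  201=14  202=29  203=17  204=22  205=37
Turnaround(200) = completion − arrival = 2 − 1 = 1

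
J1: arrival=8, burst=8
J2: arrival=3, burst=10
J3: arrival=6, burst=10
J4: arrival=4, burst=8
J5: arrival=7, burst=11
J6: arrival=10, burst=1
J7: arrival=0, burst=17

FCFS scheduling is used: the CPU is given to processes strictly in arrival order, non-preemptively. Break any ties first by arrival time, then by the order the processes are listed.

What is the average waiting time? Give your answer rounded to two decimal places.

Schedule: | J7 0-17 | J2 17-27 | J4 27-35 | J3 35-45 | J5 45-56 | J1 56-64 | J6 64-65 |
Completion: J1=64  J2=27  J3=45  J4=35  J5=56  J6=65  J7=17
Waiting times: J1=48, J2=14, J3=29, J4=23, J5=38, J6=54, J7=0
Average waiting = (48+14+29+23+38+54+0) / 7 = 206/7 = 29.43

29.43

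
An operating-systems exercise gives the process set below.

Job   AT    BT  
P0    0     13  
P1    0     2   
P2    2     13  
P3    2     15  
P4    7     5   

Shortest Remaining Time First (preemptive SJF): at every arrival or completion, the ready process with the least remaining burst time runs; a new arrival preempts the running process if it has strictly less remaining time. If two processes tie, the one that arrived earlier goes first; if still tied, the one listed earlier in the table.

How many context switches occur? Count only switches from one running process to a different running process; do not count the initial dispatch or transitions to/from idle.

Schedule: | P1 0-2 | P0 2-7 | P4 7-12 | P0 12-20 | P2 20-33 | P3 33-48 |
Completion: P0=20  P1=2  P2=33  P3=48  P4=12
Turnaround (C−A): P0=20  P1=2  P2=31  P3=46  P4=5

5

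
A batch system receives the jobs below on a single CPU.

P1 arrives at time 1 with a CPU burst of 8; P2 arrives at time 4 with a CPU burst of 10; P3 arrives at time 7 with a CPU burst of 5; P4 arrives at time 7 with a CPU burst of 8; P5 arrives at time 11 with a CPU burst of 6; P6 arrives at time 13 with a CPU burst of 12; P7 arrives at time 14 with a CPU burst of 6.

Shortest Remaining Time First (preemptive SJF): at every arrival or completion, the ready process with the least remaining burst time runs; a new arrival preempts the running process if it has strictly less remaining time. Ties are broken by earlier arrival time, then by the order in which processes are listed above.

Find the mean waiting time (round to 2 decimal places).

13.00

Schedule: | idle 0-1 | P1 1-9 | P3 9-14 | P5 14-20 | P7 20-26 | P4 26-34 | P2 34-44 | P6 44-56 |
Completion: P1=9  P2=44  P3=14  P4=34  P5=20  P6=56  P7=26
Turnaround (C−A): P1=8  P2=40  P3=7  P4=27  P5=9  P6=43  P7=12
Waiting times: P1=0, P2=30, P3=2, P4=19, P5=3, P6=31, P7=6
Average waiting = (0+30+2+19+3+31+6) / 7 = 91/7 = 13.00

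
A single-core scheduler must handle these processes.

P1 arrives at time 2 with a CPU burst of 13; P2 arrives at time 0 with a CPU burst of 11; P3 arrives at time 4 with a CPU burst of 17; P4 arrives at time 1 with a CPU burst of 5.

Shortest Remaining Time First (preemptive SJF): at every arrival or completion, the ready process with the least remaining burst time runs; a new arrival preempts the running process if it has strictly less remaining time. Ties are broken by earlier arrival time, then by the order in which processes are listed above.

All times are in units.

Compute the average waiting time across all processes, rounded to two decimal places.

Schedule: | P2 0-1 | P4 1-6 | P2 6-16 | P1 16-29 | P3 29-46 |
Completion: P1=29  P2=16  P3=46  P4=6
Turnaround (C−A): P1=27  P2=16  P3=42  P4=5
Waiting times: P1=14, P2=5, P3=25, P4=0
Average waiting = (14+5+25+0) / 4 = 44/4 = 11.00

11.00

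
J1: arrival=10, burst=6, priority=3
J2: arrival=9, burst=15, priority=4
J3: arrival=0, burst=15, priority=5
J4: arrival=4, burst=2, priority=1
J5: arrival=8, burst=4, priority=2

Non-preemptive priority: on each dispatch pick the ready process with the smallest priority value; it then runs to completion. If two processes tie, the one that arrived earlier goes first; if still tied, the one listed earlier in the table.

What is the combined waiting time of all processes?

Schedule: | J3 0-15 | J4 15-17 | J5 17-21 | J1 21-27 | J2 27-42 |
Completion: J1=27  J2=42  J3=15  J4=17  J5=21
Waiting = turnaround − burst: J1=11, J2=18, J3=0, J4=11, J5=9
Total waiting = 11 + 18 + 0 + 11 + 9 = 49

49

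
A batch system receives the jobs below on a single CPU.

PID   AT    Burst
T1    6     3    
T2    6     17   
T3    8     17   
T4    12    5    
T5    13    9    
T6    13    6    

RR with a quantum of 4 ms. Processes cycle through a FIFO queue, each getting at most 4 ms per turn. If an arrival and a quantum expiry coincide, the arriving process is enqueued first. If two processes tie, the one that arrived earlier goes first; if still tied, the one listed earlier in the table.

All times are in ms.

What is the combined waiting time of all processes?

154

Schedule: | idle 0-6 | T1 6-9 | T2 9-13 | T3 13-17 | T4 17-21 | T5 21-25 | T6 25-29 | T2 29-33 | T3 33-37 | T4 37-38 | T5 38-42 | T6 42-44 | T2 44-48 | T3 48-52 | T5 52-53 | T2 53-57 | T3 57-61 | T2 61-62 | T3 62-63 |
Completion: T1=9  T2=62  T3=63  T4=38  T5=53  T6=44
Turnaround (C−A): T1=3  T2=56  T3=55  T4=26  T5=40  T6=31
Waiting = turnaround − burst: T1=0, T2=39, T3=38, T4=21, T5=31, T6=25
Total waiting = 0 + 39 + 38 + 21 + 31 + 25 = 154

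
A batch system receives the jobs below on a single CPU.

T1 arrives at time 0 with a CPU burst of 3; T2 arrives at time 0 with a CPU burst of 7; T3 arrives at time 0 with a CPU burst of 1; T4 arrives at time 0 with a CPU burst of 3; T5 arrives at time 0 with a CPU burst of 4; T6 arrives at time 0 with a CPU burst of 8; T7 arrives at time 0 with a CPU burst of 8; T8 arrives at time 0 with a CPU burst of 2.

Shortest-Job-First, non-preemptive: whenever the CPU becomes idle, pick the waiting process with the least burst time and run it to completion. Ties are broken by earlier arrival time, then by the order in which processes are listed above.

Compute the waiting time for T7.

Schedule: | T3 0-1 | T8 1-3 | T1 3-6 | T4 6-9 | T5 9-13 | T2 13-20 | T6 20-28 | T7 28-36 |
Completion: T1=6  T2=20  T3=1  T4=9  T5=13  T6=28  T7=36  T8=3
Waiting(T7) = turnaround − burst = 36 − 8 = 28

28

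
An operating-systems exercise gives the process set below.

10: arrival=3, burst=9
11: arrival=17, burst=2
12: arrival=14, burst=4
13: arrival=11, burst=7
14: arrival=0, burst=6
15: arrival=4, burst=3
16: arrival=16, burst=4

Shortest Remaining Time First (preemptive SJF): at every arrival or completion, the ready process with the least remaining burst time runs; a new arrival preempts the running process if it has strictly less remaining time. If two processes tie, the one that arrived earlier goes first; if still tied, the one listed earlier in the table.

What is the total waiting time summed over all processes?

40

Timeline: | 14 0-6 | 15 6-9 | 10 9-18 | 11 18-20 | 12 20-24 | 16 24-28 | 13 28-35 |
Completion: 10=18  11=20  12=24  13=35  14=6  15=9  16=28
Turnaround (C−A): 10=15  11=3  12=10  13=24  14=6  15=5  16=12
Waiting = turnaround − burst: 10=6, 11=1, 12=6, 13=17, 14=0, 15=2, 16=8
Total waiting = 6 + 1 + 6 + 17 + 0 + 2 + 8 = 40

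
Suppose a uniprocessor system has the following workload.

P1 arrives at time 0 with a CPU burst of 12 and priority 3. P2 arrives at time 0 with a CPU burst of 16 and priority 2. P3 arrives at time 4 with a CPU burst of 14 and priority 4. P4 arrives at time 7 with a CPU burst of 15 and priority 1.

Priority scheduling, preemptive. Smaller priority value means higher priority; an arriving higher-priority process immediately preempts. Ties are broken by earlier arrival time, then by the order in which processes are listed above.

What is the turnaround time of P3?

Schedule: | P2 0-7 | P4 7-22 | P2 22-31 | P1 31-43 | P3 43-57 |
Completion: P1=43  P2=31  P3=57  P4=22
Turnaround (C−A): P1=43  P2=31  P3=53  P4=15
Turnaround(P3) = completion − arrival = 57 − 4 = 53

53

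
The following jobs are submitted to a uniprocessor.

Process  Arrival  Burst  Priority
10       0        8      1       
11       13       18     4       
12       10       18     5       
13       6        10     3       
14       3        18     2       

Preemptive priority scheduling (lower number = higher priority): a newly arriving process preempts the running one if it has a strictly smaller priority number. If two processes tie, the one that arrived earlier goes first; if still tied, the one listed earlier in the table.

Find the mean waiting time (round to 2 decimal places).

Gantt: | 10 0-8 | 14 8-26 | 13 26-36 | 11 36-54 | 12 54-72 |
Completion: 10=8  11=54  12=72  13=36  14=26
Turnaround (C−A): 10=8  11=41  12=62  13=30  14=23
Waiting times: 10=0, 11=23, 12=44, 13=20, 14=5
Average waiting = (0+23+44+20+5) / 5 = 92/5 = 18.40

18.40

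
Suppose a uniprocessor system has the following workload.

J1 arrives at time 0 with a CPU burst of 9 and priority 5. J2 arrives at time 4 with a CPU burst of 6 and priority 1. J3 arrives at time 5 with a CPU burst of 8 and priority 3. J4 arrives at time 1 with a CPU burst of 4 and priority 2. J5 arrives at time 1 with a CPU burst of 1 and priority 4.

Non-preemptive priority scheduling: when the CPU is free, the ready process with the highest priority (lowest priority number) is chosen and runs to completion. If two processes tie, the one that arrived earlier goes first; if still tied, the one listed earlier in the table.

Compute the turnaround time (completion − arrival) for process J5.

27

Schedule: | J1 0-9 | J2 9-15 | J4 15-19 | J3 19-27 | J5 27-28 |
Completion: J1=9  J2=15  J3=27  J4=19  J5=28
Turnaround(J5) = completion − arrival = 28 − 1 = 27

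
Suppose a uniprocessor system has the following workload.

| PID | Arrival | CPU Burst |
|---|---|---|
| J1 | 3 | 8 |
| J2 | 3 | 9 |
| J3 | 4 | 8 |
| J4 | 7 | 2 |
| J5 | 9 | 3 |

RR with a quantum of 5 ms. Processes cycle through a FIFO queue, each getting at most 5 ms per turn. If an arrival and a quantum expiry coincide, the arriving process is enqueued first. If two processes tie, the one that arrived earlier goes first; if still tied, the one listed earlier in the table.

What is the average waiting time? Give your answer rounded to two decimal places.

Schedule: | idle 0-3 | J1 3-8 | J2 8-13 | J3 13-18 | J4 18-20 | J1 20-23 | J5 23-26 | J2 26-30 | J3 30-33 |
Completion: J1=23  J2=30  J3=33  J4=20  J5=26
Waiting times: J1=12, J2=18, J3=21, J4=11, J5=14
Average waiting = (12+18+21+11+14) / 5 = 76/5 = 15.20

15.20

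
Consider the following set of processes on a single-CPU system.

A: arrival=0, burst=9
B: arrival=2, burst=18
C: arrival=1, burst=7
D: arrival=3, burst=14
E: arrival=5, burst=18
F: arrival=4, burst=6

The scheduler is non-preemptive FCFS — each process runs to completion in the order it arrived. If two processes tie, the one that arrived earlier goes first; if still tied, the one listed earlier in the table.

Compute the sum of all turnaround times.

218

Schedule: | A 0-9 | C 9-16 | B 16-34 | D 34-48 | F 48-54 | E 54-72 |
Completion: A=9  B=34  C=16  D=48  E=72  F=54
Turnaround = completion − arrival: A=9, B=32, C=15, D=45, E=67, F=50
Total turnaround = 9 + 32 + 15 + 45 + 67 + 50 = 218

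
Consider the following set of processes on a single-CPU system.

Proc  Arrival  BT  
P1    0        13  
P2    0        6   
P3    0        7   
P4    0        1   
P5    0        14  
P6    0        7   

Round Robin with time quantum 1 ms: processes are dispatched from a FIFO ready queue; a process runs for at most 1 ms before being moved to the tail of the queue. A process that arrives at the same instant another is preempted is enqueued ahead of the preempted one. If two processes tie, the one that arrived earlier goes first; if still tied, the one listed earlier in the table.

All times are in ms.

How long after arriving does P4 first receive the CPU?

Timeline: | P1 0-1 | P2 1-2 | P3 2-3 | P4 3-4 | P5 4-5 | P6 5-6 | P1 6-7 | P2 7-8 | P3 8-9 | P5 9-10 | P6 10-11 | P1 11-12 | P2 12-13 | P3 13-14 | P5 14-15 | P6 15-16 | P1 16-17 | P2 17-18 | P3 18-19 | P5 19-20 | P6 20-21 | P1 21-22 | P2 22-23 | P3 23-24 | P5 24-25 | P6 25-26 | P1 26-27 | P2 27-28 | P3 28-29 | P5 29-30 | P6 30-31 | P1 31-32 | P3 32-33 | P5 33-34 | P6 34-35 | P1 35-36 | P5 36-37 | P1 37-38 | P5 38-39 | P1 39-40 | P5 40-41 | P1 41-42 | P5 42-43 | P1 43-44 | P5 44-45 | P1 45-46 | P5 46-48 |
Completion: P1=46  P2=28  P3=33  P4=4  P5=48  P6=35
Response(P4) = first start − arrival = 3 − 0 = 3

3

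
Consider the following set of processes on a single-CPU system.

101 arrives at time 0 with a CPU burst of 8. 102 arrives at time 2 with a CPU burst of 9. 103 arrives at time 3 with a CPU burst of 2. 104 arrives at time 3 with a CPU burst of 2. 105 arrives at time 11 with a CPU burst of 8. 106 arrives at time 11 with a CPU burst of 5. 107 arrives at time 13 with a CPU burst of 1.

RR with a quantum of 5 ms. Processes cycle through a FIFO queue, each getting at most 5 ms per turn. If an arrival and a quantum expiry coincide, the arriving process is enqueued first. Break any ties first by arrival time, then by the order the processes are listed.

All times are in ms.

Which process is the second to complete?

Schedule: | 101 0-5 | 102 5-10 | 103 10-12 | 104 12-14 | 101 14-17 | 102 17-21 | 105 21-26 | 106 26-31 | 107 31-32 | 105 32-35 |
Completion: 101=17  102=21  103=12  104=14  105=35  106=31  107=32
Finish order: 103 → 104 → 101 → 102 → 106 → 107 → 105

104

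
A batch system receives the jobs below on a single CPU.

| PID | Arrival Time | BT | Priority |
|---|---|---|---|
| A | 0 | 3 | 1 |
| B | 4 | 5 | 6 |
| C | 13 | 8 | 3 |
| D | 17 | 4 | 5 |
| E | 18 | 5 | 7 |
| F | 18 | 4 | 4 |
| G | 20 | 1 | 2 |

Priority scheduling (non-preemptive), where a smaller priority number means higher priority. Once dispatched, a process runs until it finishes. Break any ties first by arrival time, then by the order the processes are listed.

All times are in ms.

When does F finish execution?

26

Gantt: | A 0-3 | idle 3-4 | B 4-9 | idle 9-13 | C 13-21 | G 21-22 | F 22-26 | D 26-30 | E 30-35 |
Completion: A=3  B=9  C=21  D=30  E=35  F=26  G=22
Turnaround (C−A): A=3  B=5  C=8  D=13  E=17  F=8  G=2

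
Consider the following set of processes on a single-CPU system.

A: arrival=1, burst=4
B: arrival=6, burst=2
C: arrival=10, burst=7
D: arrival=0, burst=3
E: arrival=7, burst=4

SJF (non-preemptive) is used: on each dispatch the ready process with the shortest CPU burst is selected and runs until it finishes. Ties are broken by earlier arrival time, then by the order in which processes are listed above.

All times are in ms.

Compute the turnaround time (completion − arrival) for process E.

6

Schedule: | D 0-3 | A 3-7 | B 7-9 | E 9-13 | C 13-20 |
Completion: A=7  B=9  C=20  D=3  E=13
Turnaround(E) = completion − arrival = 13 − 7 = 6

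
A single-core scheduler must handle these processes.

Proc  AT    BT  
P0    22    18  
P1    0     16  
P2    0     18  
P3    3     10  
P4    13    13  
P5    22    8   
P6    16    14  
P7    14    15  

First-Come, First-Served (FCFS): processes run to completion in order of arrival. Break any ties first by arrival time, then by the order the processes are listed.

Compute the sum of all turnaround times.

Timeline: | P1 0-16 | P2 16-34 | P3 34-44 | P4 44-57 | P7 57-72 | P6 72-86 | P0 86-104 | P5 104-112 |
Completion: P0=104  P1=16  P2=34  P3=44  P4=57  P5=112  P6=86  P7=72
Turnaround (C−A): P0=82  P1=16  P2=34  P3=41  P4=44  P5=90  P6=70  P7=58
Turnaround = completion − arrival: P0=82, P1=16, P2=34, P3=41, P4=44, P5=90, P6=70, P7=58
Total turnaround = 82 + 16 + 34 + 41 + 44 + 90 + 70 + 58 = 435

435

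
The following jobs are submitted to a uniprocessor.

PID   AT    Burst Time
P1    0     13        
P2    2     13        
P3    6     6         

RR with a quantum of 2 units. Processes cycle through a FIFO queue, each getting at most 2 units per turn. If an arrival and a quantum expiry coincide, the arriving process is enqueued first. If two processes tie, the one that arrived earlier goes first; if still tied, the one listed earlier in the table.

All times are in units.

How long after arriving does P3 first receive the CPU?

Gantt: | P1 0-2 | P2 2-4 | P1 4-6 | P2 6-8 | P3 8-10 | P1 10-12 | P2 12-14 | P3 14-16 | P1 16-18 | P2 18-20 | P3 20-22 | P1 22-24 | P2 24-26 | P1 26-28 | P2 28-30 | P1 30-31 | P2 31-32 |
Completion: P1=31  P2=32  P3=22
Turnaround (C−A): P1=31  P2=30  P3=16
Response(P3) = first start − arrival = 8 − 6 = 2

2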